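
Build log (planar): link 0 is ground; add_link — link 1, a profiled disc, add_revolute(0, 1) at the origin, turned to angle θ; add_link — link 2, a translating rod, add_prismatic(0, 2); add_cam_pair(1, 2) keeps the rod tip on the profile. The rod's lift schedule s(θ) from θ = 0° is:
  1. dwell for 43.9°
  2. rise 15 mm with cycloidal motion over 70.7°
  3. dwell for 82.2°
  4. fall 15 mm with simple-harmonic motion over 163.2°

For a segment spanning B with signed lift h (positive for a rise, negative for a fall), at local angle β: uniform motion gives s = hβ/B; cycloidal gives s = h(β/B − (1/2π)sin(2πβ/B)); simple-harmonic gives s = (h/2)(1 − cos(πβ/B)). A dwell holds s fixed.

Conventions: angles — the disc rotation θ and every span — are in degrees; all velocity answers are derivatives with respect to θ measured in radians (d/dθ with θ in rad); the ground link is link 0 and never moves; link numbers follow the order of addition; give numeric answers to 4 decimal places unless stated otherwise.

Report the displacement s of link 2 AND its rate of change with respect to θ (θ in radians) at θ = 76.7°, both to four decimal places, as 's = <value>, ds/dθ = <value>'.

seg 1 [0°–43.9°] dwell: s stays 0.0000
seg 2 [43.9°–114.6°] cycloidal, h=15: θ=76.7° here. β=32.8, B=70.7. 15·(0.4639 − sin(2π·0.4639)/(2π)) = 6.4226 → s = 6.4226
velocity in seg [43.9°–114.6°] (cycloidal), θ in radians: β = 32.8° = 0.5725 rad, B = 70.7° = 1.2339 rad; ds/dθ = (h/B)(1 − cos(2πβ/B)) = (15/1.2339)(1 − cos(2π·0.4639)) = 24.001394 mm/rad

s = 6.4226, ds/dθ = 24.0014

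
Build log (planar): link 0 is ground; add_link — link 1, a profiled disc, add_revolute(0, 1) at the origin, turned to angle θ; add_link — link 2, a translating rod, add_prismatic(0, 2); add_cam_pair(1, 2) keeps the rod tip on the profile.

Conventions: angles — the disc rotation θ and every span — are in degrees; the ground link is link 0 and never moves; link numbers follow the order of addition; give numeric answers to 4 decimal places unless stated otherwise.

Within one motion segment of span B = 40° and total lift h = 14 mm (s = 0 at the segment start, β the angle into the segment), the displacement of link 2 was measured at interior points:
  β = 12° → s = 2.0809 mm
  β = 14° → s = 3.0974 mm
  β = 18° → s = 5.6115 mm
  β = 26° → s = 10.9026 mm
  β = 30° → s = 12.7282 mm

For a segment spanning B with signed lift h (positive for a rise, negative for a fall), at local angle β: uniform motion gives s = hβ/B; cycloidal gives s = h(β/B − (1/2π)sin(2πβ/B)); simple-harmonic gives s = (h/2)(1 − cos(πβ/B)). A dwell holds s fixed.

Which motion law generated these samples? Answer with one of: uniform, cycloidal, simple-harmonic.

candidates at β/B = r: uniform s = h·r (linear in β); cycloidal s = h·(r − sin(2πr)/(2π)); simple-harmonic s = (h/2)(1 − cos(πr))
β=12°: printed 2.0809 | uniform 4.2000, cycloidal 2.0809, simple-harmonic 2.8855
β=14°: printed 3.0974 | uniform 4.9000, cycloidal 3.0974, simple-harmonic 3.8221
β=18°: printed 5.6115 | uniform 6.3000, cycloidal 5.6115, simple-harmonic 5.9050
β=26°: printed 10.9026 | uniform 9.1000, cycloidal 10.9026, simple-harmonic 10.1779
β=30°: printed 12.7282 | uniform 10.5000, cycloidal 12.7282, simple-harmonic 11.9497
only one law matches every sample → cycloidal

cycloidal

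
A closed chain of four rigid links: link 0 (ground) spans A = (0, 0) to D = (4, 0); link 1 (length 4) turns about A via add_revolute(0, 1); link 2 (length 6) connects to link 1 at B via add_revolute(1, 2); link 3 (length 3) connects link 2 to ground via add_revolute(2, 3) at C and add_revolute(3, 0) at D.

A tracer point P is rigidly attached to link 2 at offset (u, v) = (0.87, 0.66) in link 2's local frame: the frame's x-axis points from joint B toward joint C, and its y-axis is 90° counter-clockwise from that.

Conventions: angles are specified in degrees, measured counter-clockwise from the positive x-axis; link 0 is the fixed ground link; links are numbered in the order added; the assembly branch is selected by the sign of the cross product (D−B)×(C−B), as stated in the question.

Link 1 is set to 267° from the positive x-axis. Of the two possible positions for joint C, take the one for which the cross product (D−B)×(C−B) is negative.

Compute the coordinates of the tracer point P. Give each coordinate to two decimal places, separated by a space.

A=(0,0), D=(4.00,0)
B = A + 4.00·(cos267°, sin267°) = (-0.2093, -3.9945)
|BD| = 5.8030
circle(B,6.00) ∩ circle(D,3.00): a=5.2279, h=2.9444
  candidates: C₊=(1.5561,1.7399) cross=17.086; C₋=(5.6096,-2.5316) cross=-17.086
  branch - wants cross < 0 → take C=(5.6096,-2.5316) (cross=-17.086)
ex = (C−B)/|BC| = (0.9698,0.2438); ey = (-0.2438,0.9698)
P = B + 0.87·ex + 0.66·ey = (0.4735,-3.1423)

0.47 -3.14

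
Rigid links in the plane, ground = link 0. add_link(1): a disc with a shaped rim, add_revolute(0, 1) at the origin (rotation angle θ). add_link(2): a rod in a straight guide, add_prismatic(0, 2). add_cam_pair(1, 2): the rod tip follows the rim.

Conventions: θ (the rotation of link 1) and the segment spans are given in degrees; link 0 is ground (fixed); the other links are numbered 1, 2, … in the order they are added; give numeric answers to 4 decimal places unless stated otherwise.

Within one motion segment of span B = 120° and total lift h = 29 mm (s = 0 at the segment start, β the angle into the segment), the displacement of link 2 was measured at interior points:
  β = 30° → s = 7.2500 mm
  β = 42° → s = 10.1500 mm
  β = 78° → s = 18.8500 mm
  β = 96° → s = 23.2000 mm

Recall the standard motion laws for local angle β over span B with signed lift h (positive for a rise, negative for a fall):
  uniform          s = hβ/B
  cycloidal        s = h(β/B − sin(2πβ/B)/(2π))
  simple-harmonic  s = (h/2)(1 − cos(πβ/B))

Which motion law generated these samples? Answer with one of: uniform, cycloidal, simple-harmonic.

candidates at β/B = r: uniform s = h·r (linear in β); cycloidal s = h·(r − sin(2πr)/(2π)); simple-harmonic s = (h/2)(1 − cos(πr))
β=30°: printed 7.2500 | uniform 7.2500, cycloidal 2.6345, simple-harmonic 4.2470
β=42°: printed 10.1500 | uniform 10.1500, cycloidal 6.4160, simple-harmonic 7.9171
β=78°: printed 18.8500 | uniform 18.8500, cycloidal 22.5840, simple-harmonic 21.0829
β=96°: printed 23.2000 | uniform 23.2000, cycloidal 27.5896, simple-harmonic 26.2307
only one law matches every sample → uniform

uniform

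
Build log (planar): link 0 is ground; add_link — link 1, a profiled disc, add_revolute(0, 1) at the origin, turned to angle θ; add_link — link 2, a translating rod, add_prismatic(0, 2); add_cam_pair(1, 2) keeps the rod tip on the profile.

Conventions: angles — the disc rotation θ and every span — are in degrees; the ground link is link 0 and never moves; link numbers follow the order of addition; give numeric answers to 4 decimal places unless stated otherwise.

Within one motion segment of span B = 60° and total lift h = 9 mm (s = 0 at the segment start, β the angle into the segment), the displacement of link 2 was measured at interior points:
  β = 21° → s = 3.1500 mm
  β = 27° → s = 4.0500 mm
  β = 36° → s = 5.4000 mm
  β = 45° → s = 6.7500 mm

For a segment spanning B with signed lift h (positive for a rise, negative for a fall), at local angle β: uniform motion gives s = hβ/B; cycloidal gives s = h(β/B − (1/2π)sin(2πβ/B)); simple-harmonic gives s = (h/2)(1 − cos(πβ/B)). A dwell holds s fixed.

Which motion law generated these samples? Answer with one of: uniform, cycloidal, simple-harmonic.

candidates at β/B = r: uniform s = h·r (linear in β); cycloidal s = h·(r − sin(2πr)/(2π)); simple-harmonic s = (h/2)(1 − cos(πr))
β=21°: printed 3.1500 | uniform 3.1500, cycloidal 1.9912, simple-harmonic 2.4570
β=27°: printed 4.0500 | uniform 4.0500, cycloidal 3.6074, simple-harmonic 3.7960
β=36°: printed 5.4000 | uniform 5.4000, cycloidal 6.2419, simple-harmonic 5.8906
β=45°: printed 6.7500 | uniform 6.7500, cycloidal 8.1824, simple-harmonic 7.6820
only one law matches every sample → uniform

uniform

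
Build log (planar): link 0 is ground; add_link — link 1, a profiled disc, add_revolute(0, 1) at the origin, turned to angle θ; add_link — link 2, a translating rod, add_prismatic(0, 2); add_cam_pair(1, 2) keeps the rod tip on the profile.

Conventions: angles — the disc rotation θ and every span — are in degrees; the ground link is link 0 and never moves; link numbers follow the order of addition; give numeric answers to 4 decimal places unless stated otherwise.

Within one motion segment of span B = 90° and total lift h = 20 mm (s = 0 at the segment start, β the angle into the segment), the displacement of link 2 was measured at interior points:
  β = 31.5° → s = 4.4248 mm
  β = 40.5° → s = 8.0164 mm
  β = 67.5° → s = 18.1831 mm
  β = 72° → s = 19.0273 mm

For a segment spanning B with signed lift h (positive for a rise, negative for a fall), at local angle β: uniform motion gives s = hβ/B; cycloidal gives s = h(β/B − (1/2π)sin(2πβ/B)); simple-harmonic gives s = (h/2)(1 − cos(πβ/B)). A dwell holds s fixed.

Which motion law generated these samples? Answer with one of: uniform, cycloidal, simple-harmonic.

candidates at β/B = r: uniform s = h·r (linear in β); cycloidal s = h·(r − sin(2πr)/(2π)); simple-harmonic s = (h/2)(1 − cos(πr))
β=31.5°: printed 4.4248 | uniform 7.0000, cycloidal 4.4248, simple-harmonic 5.4601
β=40.5°: printed 8.0164 | uniform 9.0000, cycloidal 8.0164, simple-harmonic 8.4357
β=67.5°: printed 18.1831 | uniform 15.0000, cycloidal 18.1831, simple-harmonic 17.0711
β=72°: printed 19.0273 | uniform 16.0000, cycloidal 19.0273, simple-harmonic 18.0902
only one law matches every sample → cycloidal

cycloidal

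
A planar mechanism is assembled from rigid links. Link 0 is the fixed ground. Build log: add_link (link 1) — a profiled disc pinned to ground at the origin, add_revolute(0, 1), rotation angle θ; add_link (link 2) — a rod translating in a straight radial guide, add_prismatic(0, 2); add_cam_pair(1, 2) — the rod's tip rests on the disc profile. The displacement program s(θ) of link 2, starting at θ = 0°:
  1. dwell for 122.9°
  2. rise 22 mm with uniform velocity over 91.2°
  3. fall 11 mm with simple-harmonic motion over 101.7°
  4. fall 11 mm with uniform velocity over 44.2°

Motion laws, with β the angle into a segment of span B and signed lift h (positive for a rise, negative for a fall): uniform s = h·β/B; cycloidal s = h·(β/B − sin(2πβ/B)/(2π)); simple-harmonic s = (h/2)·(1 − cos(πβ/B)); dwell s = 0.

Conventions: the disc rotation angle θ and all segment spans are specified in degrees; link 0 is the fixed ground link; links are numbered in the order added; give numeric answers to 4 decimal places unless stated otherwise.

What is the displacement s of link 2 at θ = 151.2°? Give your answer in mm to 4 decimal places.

seg 1 [0°–122.9°] dwell: s stays 0.0000
seg 2 [122.9°–214.1°] uniform, h=22: θ=151.2° here. β=28.3, B=91.2. 22·28.3/91.2 = 6.8268 → s = 6.8268

6.8268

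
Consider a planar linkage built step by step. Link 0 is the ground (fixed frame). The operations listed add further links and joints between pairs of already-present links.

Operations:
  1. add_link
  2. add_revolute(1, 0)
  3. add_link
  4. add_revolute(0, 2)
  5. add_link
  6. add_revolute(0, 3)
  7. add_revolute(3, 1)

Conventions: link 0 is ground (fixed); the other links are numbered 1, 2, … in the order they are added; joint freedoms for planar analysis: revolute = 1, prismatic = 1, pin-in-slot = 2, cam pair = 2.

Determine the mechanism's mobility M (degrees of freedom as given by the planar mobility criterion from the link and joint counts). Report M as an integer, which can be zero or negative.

ground; <1,0,0>
#1 <2,0,0>
R:1↔0 J1 <2,1,0>
#2 <3,1,0>
R:0↔2 J1 <3,2,0>
#3 <4,2,0>
R:0↔3 J1 <4,3,0>
R:3↔1 J1 <4,4,0>
3×3 − 2×4 − 1×0 = 1

M = 1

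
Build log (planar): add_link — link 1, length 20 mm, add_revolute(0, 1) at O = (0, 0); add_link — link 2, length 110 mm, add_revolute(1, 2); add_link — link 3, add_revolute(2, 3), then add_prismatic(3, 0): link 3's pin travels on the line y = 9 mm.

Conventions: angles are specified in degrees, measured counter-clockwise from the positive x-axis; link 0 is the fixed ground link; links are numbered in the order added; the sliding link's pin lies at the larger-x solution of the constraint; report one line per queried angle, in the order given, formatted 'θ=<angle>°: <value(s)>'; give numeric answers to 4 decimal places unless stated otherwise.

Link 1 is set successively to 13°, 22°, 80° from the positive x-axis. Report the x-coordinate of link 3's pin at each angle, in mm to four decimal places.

geometry: r = 20 mm, L = 110 mm, e = 9 mm
θ=13°: crank pin P = (r cos θ, r sin θ) = (19.487401, 4.499021)
θ=13°: h = r sin θ − e = 4.499021 − 9 = -4.500979
θ=13°: x = r cos θ + √(L² − h²) = 19.487401 + 109.907876 = 129.395277
θ=22°: crank pin P = (r cos θ, r sin θ) = (18.543677, 7.492132)
θ=22°: h = r sin θ − e = 7.492132 − 9 = -1.507868
θ=22°: x = r cos θ + √(L² − h²) = 18.543677 + 109.989665 = 128.533342
θ=80°: crank pin P = (r cos θ, r sin θ) = (3.472964, 19.696155)
θ=80°: h = r sin θ − e = 19.696155 − 9 = 10.696155
θ=80°: x = r cos θ + √(L² − h²) = 3.472964 + 109.478730 = 112.951693

θ=13°: 129.3953
θ=22°: 128.5333
θ=80°: 112.9517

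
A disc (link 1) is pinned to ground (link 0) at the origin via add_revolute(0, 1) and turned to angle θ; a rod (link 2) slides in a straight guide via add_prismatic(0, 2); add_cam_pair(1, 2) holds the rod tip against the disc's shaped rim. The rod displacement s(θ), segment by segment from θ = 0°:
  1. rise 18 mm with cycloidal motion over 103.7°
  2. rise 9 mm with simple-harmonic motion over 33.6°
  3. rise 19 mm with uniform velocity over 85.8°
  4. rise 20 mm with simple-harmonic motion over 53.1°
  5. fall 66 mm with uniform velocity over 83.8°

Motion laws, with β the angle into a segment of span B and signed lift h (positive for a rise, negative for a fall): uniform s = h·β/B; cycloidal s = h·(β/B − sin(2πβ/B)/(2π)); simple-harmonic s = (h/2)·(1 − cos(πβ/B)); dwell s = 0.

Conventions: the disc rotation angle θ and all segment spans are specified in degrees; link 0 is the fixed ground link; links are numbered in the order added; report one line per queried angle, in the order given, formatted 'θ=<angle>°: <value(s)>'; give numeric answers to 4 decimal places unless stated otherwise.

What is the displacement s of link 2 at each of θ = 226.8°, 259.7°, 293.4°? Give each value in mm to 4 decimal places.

segment 1 (0° to 103.7°, cycloidal, h = 18) is passed completely: s = 0.0000 + (18) = 18.0000
segment 2 (103.7° to 137.3°, simple-harmonic, h = 9) is passed completely: s = 18.0000 + (9) = 27.0000
segment 3 (137.3° to 223.1°, uniform, h = 19) is passed completely: s = 27.0000 + (19) = 46.0000
θ = 226.8° falls in segment 4 (223.1° to 276.2°, simple-harmonic, h = 20): β = 226.8 − 223.1 = 3.7°, B = 53.1°; Δs = 20/2·(1 − cos(π·0.0697)) = 0.2386; s = 46.0000 + 0.2386 = 46.2386
θ = 259.7° falls in segment 4 (223.1° to 276.2°, simple-harmonic, h = 20): β = 259.7 − 223.1 = 36.6°, B = 53.1°; Δs = 20/2·(1 − cos(π·0.6893)) = 15.6017; s = 46.0000 + 15.6017 = 61.6017
segment 4 (223.1° to 276.2°, simple-harmonic, h = 20) is passed completely: s = 46.0000 + (20) = 66.0000
θ = 293.4° falls in segment 5 (276.2° to 360°, uniform, h = -66): β = 293.4 − 276.2 = 17.2°, B = 83.8°; Δs = -66·17.2/83.8 = -13.5465; s = 66.0000 − 13.5465 = 52.4535

θ=226.8°: 46.2386
θ=259.7°: 61.6017
θ=293.4°: 52.4535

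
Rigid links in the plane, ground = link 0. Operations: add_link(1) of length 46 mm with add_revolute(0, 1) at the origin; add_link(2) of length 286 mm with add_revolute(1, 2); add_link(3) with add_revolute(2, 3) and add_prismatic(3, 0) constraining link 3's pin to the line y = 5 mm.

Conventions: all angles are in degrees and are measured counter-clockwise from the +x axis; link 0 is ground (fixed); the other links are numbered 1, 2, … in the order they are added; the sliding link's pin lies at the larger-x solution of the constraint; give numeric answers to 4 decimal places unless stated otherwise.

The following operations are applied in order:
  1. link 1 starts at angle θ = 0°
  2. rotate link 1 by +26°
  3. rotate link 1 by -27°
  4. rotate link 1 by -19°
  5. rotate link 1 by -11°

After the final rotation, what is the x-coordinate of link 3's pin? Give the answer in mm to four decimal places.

geometry: r = 46 mm, L = 286 mm, e = 5 mm; θ starts at 0°
rotate link 1 by +26°: θ ← 0° +26° = 26°
rotate link 1 by -27°: θ ← 26° -27° = -1°
rotate link 1 by -19°: θ ← -1° -19° = -20°
rotate link 1 by -11°: θ ← -20° -11° = -31°
crank pin P = (r cos θ, r sin θ) = (39.429696, -23.691751)
h = r sin θ − e = -23.691751 − 5 = -28.691751
x = r cos θ + √(L² − h²) = 39.429696 + 284.557171 = 323.986867

323.9869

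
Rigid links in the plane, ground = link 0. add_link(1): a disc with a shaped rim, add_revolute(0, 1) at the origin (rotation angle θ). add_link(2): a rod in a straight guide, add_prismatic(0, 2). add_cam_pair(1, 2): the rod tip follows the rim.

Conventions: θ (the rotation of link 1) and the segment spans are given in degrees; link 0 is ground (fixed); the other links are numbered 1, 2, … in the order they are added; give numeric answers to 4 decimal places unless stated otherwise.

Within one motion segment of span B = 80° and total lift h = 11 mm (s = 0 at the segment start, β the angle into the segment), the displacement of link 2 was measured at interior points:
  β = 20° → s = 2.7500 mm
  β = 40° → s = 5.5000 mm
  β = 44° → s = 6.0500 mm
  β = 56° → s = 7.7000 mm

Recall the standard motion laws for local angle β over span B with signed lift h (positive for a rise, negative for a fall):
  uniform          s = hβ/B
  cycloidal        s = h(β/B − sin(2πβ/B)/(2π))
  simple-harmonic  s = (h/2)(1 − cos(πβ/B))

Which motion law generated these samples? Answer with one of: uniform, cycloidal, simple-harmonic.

candidates at β/B = r: uniform s = h·r (linear in β); cycloidal s = h·(r − sin(2πr)/(2π)); simple-harmonic s = (h/2)(1 − cos(πr))
β=20°: printed 2.7500 | uniform 2.7500, cycloidal 0.9993, simple-harmonic 1.6109
β=40°: printed 5.5000 | uniform 5.5000, cycloidal 5.5000, simple-harmonic 5.5000
β=44°: printed 6.0500 | uniform 6.0500, cycloidal 6.5910, simple-harmonic 6.3604
β=56°: printed 7.7000 | uniform 7.7000, cycloidal 9.3650, simple-harmonic 8.7328
only one law matches every sample → uniform

uniform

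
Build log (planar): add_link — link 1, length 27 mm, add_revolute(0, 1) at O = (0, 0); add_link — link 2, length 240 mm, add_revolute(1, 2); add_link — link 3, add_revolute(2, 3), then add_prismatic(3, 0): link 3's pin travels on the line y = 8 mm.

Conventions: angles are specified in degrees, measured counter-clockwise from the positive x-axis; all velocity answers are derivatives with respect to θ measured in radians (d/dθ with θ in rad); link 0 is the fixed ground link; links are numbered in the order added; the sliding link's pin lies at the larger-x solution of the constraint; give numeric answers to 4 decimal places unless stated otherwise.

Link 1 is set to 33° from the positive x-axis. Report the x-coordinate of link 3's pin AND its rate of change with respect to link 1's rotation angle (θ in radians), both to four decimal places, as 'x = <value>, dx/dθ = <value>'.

geometry: r = 27 mm, L = 240 mm, e = 8 mm
crank pin P = (r cos θ, r sin θ) = (22.644105, 14.705254)
h = r sin θ − e = 14.705254 − 8 = 6.705254
x = r cos θ + √(L² − h²) = 22.644105 + 239.906314 = 262.550419
dx/dθ = −r sin θ − h·r cos θ/√(L² − h²) (θ in radians; h = 6.705254) = -15.338145

x = 262.5504, dx/dθ = -15.3381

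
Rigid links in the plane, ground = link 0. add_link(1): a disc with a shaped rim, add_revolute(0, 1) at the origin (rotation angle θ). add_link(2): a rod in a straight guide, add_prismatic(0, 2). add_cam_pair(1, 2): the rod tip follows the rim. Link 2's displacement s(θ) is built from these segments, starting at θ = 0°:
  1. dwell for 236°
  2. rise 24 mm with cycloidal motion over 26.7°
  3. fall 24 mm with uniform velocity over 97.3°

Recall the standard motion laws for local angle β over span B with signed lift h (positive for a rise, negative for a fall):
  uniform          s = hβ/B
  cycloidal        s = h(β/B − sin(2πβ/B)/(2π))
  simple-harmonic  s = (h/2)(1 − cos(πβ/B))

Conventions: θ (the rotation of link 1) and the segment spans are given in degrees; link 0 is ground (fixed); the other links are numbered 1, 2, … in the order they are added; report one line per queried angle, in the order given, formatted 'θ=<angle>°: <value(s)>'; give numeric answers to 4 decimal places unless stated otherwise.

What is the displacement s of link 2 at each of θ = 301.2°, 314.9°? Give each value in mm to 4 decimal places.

segment 1 (0° to 236°, dwell): s unchanged at 0.0000
segment 2 (236° to 262.7°, cycloidal, h = 24) is passed completely: s = 0.0000 + (24) = 24.0000
θ = 301.2° falls in segment 3 (262.7° to 360°, uniform, h = -24): β = 301.2 − 262.7 = 38.5°, B = 97.3°; Δs = -24·38.5/97.3 = -9.4964; s = 24.0000 − 9.4964 = 14.5036
θ = 314.9° falls in segment 3 (262.7° to 360°, uniform, h = -24): β = 314.9 − 262.7 = 52.2°, B = 97.3°; Δs = -24·52.2/97.3 = -12.8756; s = 24.0000 − 12.8756 = 11.1244

θ=301.2°: 14.5036
θ=314.9°: 11.1244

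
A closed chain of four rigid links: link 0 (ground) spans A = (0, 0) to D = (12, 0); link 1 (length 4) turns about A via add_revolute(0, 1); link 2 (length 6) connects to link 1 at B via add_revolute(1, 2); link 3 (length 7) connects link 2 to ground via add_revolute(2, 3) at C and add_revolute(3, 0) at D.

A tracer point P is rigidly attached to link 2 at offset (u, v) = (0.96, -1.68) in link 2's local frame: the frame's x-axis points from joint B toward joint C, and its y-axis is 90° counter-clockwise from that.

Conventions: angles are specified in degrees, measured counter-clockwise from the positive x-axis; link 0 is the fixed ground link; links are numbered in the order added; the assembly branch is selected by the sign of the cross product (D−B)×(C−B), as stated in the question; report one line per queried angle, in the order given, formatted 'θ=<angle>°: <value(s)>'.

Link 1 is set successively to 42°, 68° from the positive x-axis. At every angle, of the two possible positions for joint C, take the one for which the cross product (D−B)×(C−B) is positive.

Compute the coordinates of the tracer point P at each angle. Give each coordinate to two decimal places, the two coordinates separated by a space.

A=(0,0), D=(12.00,0)
θ=42°: B = A + 4.00·(cos42°, sin42°) = (2.9726, 2.6765)
θ=42°: |BD| = 9.4158
θ=42°: circle(B,6.00) ∩ circle(D,7.00): a=4.0176, h=4.4563
θ=42°:   candidates: C₊=(8.0912,5.8070) cross=41.960; C₋=(5.5577,-2.7380) cross=-41.960
θ=42°:   branch + wants cross > 0 → take C=(8.0912,5.8070) (cross=41.960)
θ=42°: ex = (C−B)/|BC| = (0.8531,0.5217); ey = (-0.5217,0.8531)
θ=42°: P = B + 0.96·ex + -1.68·ey = (4.6681,1.7442)
θ=68°: B = A + 4.00·(cos68°, sin68°) = (1.4984, 3.7087)
θ=68°: |BD| = 11.1372
θ=68°: circle(B,6.00) ∩ circle(D,7.00): a=4.9850, h=3.3392
θ=68°:   candidates: C₊=(7.3108,5.1973) cross=37.189; C₋=(5.0869,-1.0999) cross=-37.189
θ=68°:   branch + wants cross > 0 → take C=(7.3108,5.1973) (cross=37.189)
θ=68°: ex = (C−B)/|BC| = (0.9687,0.2481); ey = (-0.2481,0.9687)
θ=68°: P = B + 0.96·ex + -1.68·ey = (2.8452,2.3194)

θ=42°: 4.67 1.74
θ=68°: 2.85 2.32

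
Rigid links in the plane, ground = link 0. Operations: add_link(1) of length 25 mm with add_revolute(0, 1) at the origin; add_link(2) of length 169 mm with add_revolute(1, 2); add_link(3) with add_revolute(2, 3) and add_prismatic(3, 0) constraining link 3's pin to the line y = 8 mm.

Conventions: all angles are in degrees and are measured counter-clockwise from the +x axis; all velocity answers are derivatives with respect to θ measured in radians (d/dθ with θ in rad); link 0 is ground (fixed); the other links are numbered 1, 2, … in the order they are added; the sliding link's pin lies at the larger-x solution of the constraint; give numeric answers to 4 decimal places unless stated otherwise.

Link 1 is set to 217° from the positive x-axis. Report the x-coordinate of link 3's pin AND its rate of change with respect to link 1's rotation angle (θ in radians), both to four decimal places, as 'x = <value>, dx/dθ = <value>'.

geometry: r = 25 mm, L = 169 mm, e = 8 mm
crank pin P = (r cos θ, r sin θ) = (-19.965888, -15.045376)
h = r sin θ − e = -15.045376 − 8 = -23.045376
x = r cos θ + √(L² − h²) = -19.965888 + 167.421357 = 147.455469
dx/dθ = −r sin θ − h·r cos θ/√(L² − h²) (θ in radians; h = -23.045376) = 12.297092

x = 147.4555, dx/dθ = 12.2971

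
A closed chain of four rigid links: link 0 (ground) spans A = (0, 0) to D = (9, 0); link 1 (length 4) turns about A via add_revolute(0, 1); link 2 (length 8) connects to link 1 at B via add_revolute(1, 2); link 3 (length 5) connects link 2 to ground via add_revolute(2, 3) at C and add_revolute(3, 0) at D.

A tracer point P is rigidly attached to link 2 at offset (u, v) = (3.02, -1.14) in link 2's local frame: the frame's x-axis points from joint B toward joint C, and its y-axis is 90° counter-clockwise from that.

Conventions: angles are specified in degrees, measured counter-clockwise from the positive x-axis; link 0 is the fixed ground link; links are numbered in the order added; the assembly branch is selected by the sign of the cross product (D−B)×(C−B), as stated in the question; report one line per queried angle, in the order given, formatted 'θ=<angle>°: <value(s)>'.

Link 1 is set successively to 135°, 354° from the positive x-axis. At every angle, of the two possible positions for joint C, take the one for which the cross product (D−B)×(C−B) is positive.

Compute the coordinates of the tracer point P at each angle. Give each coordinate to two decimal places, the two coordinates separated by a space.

A=(0,0), D=(9.00,0)
θ=135°: B = A + 4.00·(cos135°, sin135°) = (-2.8284, 2.8284)
θ=135°: |BD| = 12.1619
θ=135°: circle(B,8.00) ∩ circle(D,5.00): a=7.6843, h=2.2251
θ=135°:   candidates: C₊=(5.1627,3.2055) cross=27.062; C₋=(4.1277,-1.1228) cross=-27.062
θ=135°:   branch + wants cross > 0 → take C=(5.1627,3.2055) (cross=27.062)
θ=135°: ex = (C−B)/|BC| = (0.9989,0.0471); ey = (-0.0471,0.9989)
θ=135°: P = B + 3.02·ex + -1.14·ey = (0.2419,1.8320)
θ=354°: B = A + 4.00·(cos354°, sin354°) = (3.9781, -0.4181)
θ=354°: |BD| = 5.0393
θ=354°: circle(B,8.00) ∩ circle(D,5.00): a=6.3892, h=4.8143
θ=354°:   candidates: C₊=(9.9458,4.9097) cross=24.261; C₋=(10.7447,-4.6857) cross=-24.261
θ=354°:   branch + wants cross > 0 → take C=(9.9458,4.9097) (cross=24.261)
θ=354°: ex = (C−B)/|BC| = (0.7460,0.6660); ey = (-0.6660,0.7460)
θ=354°: P = B + 3.02·ex + -1.14·ey = (6.9901,0.7427)

θ=135°: 0.24 1.83
θ=354°: 6.99 0.74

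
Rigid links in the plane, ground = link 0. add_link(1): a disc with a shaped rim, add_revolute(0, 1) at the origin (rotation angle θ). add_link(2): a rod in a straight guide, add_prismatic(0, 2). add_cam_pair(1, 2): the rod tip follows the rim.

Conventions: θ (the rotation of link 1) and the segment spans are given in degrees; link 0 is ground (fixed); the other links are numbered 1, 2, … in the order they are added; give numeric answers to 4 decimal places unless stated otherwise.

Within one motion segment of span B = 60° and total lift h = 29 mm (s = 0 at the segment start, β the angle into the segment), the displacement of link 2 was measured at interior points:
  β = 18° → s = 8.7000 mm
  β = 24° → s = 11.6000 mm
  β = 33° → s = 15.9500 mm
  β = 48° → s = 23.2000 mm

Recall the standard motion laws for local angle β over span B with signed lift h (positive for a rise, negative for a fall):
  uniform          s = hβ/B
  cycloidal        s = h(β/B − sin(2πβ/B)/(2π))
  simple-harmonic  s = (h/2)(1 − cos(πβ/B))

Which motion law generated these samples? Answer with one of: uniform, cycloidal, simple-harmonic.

candidates at β/B = r: uniform s = h·r (linear in β); cycloidal s = h·(r − sin(2πr)/(2π)); simple-harmonic s = (h/2)(1 − cos(πr))
β=18°: printed 8.7000 | uniform 8.7000, cycloidal 4.3104, simple-harmonic 5.9771
β=24°: printed 11.6000 | uniform 11.6000, cycloidal 8.8871, simple-harmonic 10.0193
β=33°: printed 15.9500 | uniform 15.9500, cycloidal 17.3763, simple-harmonic 16.7683
β=48°: printed 23.2000 | uniform 23.2000, cycloidal 27.5896, simple-harmonic 26.2307
only one law matches every sample → uniform

uniform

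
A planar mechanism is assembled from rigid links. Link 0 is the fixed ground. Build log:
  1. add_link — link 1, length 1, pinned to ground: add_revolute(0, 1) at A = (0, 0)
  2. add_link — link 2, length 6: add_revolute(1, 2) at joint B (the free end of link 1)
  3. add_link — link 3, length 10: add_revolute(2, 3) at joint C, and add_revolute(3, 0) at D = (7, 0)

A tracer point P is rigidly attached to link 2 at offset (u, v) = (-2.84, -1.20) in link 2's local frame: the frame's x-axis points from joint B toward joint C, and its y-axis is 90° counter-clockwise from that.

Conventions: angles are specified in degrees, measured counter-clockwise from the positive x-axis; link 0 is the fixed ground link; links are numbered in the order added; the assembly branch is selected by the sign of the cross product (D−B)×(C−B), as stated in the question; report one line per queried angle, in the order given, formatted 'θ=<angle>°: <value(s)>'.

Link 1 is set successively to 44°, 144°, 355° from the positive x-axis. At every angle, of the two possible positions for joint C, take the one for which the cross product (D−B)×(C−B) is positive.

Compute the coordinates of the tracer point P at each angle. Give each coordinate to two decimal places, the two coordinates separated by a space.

A=(0,0), D=(7.00,0)
θ=44°: B = A + 1.00·(cos44°, sin44°) = (0.7193, 0.6947)
θ=44°: |BD| = 6.3190
θ=44°: circle(B,6.00) ∩ circle(D,10.00): a=-1.9046, h=5.6897
θ=44°:   candidates: C₊=(-0.5483,6.5592) cross=35.953; C₋=(-1.7992,-4.7511) cross=-35.953
θ=44°:   branch + wants cross > 0 → take C=(-0.5483,6.5592) (cross=35.953)
θ=44°: ex = (C−B)/|BC| = (-0.2113,0.9774); ey = (-0.9774,-0.2113)
θ=44°: P = B + -2.84·ex + -1.20·ey = (2.4923,-1.8277)
θ=144°: B = A + 1.00·(cos144°, sin144°) = (-0.8090, 0.5878)
θ=144°: |BD| = 7.8311
θ=144°: circle(B,6.00) ∩ circle(D,10.00): a=-0.1707, h=5.9976
θ=144°:   candidates: C₊=(-0.5291,6.5813) cross=46.968; C₋=(-1.4294,-5.3801) cross=-46.968
θ=144°:   branch + wants cross > 0 → take C=(-0.5291,6.5813) (cross=46.968)
θ=144°: ex = (C−B)/|BC| = (0.0467,0.9989); ey = (-0.9989,0.0467)
θ=144°: P = B + -2.84·ex + -1.20·ey = (0.2572,-2.3051)
θ=355°: B = A + 1.00·(cos355°, sin355°) = (0.9962, -0.0872)
θ=355°: |BD| = 6.0044
θ=355°: circle(B,6.00) ∩ circle(D,10.00): a=-2.3272, h=5.5303
θ=355°:   candidates: C₊=(-1.4110,5.4088) cross=33.206; C₋=(-1.2505,-5.6507) cross=-33.206
θ=355°:   branch + wants cross > 0 → take C=(-1.4110,5.4088) (cross=33.206)
θ=355°: ex = (C−B)/|BC| = (-0.4012,0.9160); ey = (-0.9160,-0.4012)
θ=355°: P = B + -2.84·ex + -1.20·ey = (3.2348,-2.2071)

θ=44°: 2.49 -1.83
θ=144°: 0.26 -2.31
θ=355°: 3.23 -2.21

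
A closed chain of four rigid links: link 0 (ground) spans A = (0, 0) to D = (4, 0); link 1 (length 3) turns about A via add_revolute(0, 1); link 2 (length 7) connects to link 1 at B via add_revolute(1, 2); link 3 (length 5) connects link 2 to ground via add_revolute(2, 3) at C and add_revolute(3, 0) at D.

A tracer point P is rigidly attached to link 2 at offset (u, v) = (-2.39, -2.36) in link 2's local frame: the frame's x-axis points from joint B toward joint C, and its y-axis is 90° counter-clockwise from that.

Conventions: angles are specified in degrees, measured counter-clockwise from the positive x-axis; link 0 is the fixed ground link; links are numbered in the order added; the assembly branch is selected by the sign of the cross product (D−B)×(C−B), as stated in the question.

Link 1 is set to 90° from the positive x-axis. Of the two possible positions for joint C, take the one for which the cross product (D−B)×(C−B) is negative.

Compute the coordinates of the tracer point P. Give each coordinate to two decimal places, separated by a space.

A=(0,0), D=(4.00,0)
B = A + 3.00·(cos90°, sin90°) = (0.0000, 3.0000)
|BD| = 5.0000
circle(B,7.00) ∩ circle(D,5.00): a=4.9000, h=4.9990
  candidates: C₊=(6.9194,4.0592) cross=24.995; C₋=(0.9206,-3.9392) cross=-24.995
  branch - wants cross < 0 → take C=(0.9206,-3.9392) (cross=-24.995)
ex = (C−B)/|BC| = (0.1315,-0.9913); ey = (0.9913,0.1315)
P = B + -2.39·ex + -2.36·ey = (-2.6538,5.0589)

-2.65 5.06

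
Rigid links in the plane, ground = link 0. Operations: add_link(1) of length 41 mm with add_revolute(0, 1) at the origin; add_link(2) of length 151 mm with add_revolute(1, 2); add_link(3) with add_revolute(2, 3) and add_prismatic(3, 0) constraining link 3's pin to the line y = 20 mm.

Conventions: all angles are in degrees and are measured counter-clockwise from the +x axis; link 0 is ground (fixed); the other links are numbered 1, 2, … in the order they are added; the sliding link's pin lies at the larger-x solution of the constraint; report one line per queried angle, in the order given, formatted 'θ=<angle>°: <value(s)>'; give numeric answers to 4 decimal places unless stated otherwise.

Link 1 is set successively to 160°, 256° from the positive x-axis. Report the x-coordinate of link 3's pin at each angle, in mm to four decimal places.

geometry: r = 41 mm, L = 151 mm, e = 20 mm
θ=160°: crank pin P = (r cos θ, r sin θ) = (-38.527397, 14.022826)
θ=160°: h = r sin θ − e = 14.022826 − 20 = -5.977174
θ=160°: x = r cos θ + √(L² − h²) = -38.527397 + 150.881654 = 112.354256
θ=256°: crank pin P = (r cos θ, r sin θ) = (-9.918798, -39.782125)
θ=256°: h = r sin θ − e = -39.782125 − 20 = -59.782125
θ=256°: x = r cos θ + √(L² − h²) = -9.918798 + 138.661810 = 128.743012

θ=160°: 112.3543
θ=256°: 128.7430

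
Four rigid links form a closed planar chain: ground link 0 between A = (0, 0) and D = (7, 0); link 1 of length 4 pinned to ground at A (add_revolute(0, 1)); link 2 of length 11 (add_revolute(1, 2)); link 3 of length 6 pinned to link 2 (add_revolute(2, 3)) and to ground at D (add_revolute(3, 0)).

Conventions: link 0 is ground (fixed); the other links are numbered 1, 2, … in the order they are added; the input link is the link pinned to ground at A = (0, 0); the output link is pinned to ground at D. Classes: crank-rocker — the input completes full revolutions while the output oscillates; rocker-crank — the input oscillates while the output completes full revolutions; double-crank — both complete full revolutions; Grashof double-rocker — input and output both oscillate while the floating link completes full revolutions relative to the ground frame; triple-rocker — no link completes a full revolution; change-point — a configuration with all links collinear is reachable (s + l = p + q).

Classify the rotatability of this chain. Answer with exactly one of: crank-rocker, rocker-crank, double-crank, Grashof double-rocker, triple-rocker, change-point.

lengths: ground=7, input=4, coupler=11, output=6
sorted: s=4 (shortest), l=11 (longest), p+q=13
s + l = 15 vs p + q = 13
s + l > p + q → non-Grashof → no link fully rotates → triple-rocker

triple-rocker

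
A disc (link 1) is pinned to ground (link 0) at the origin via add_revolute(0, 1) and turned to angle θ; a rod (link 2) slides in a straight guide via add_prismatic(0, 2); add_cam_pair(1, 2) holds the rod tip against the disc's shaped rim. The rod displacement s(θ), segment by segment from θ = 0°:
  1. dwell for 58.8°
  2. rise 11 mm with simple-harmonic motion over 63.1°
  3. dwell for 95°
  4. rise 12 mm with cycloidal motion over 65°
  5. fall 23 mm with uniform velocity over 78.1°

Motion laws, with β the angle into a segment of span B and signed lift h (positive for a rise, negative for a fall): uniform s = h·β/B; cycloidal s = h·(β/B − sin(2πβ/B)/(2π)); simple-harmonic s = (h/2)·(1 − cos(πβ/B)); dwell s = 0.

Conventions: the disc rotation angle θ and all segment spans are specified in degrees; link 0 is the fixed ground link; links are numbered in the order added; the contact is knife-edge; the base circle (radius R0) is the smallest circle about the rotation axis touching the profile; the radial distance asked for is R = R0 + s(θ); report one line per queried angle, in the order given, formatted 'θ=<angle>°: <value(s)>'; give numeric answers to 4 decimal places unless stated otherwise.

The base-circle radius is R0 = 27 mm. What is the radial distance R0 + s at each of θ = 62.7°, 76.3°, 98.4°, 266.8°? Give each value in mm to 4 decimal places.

segment 1 (0° to 58.8°, dwell): s unchanged at 0.0000
θ = 62.7° falls in segment 2 (58.8° to 121.9°, simple-harmonic, h = 11): β = 62.7 − 58.8 = 3.9°, B = 63.1°; Δs = 11/2·(1 − cos(π·0.0618)) = 0.1034; s = 0.0000 + 0.1034 = 0.1034
θ = 76.3° falls in segment 2 (58.8° to 121.9°, simple-harmonic, h = 11): β = 76.3 − 58.8 = 17.5°, B = 63.1°; Δs = 11/2·(1 − cos(π·0.2773)) = 1.9588; s = 0.0000 + 1.9588 = 1.9588
θ = 98.4° falls in segment 2 (58.8° to 121.9°, simple-harmonic, h = 11): β = 98.4 − 58.8 = 39.6°, B = 63.1°; Δs = 11/2·(1 − cos(π·0.6276)) = 7.6458; s = 0.0000 + 7.6458 = 7.6458
segment 2 (58.8° to 121.9°, simple-harmonic, h = 11) is passed completely: s = 0.0000 + (11) = 11.0000
segment 3 (121.9° to 216.9°, dwell): s unchanged at 11.0000
θ = 266.8° falls in segment 4 (216.9° to 281.9°, cycloidal, h = 12): β = 266.8 − 216.9 = 49.9°, B = 65°; Δs = 12·(0.7677 − sin(2π·0.7677)/(2π)) = 11.1104; s = 11.0000 + 11.1104 = 22.1104
θ=62.7°: R = R0 + s = 27 + 0.1034 = 27.1034
θ=76.3°: R = R0 + s = 27 + 1.9588 = 28.9588
θ=98.4°: R = R0 + s = 27 + 7.6458 = 34.6458
θ=266.8°: R = R0 + s = 27 + 22.1104 = 49.1104

θ=62.7°: 27.1034
θ=76.3°: 28.9588
θ=98.4°: 34.6458
θ=266.8°: 49.1104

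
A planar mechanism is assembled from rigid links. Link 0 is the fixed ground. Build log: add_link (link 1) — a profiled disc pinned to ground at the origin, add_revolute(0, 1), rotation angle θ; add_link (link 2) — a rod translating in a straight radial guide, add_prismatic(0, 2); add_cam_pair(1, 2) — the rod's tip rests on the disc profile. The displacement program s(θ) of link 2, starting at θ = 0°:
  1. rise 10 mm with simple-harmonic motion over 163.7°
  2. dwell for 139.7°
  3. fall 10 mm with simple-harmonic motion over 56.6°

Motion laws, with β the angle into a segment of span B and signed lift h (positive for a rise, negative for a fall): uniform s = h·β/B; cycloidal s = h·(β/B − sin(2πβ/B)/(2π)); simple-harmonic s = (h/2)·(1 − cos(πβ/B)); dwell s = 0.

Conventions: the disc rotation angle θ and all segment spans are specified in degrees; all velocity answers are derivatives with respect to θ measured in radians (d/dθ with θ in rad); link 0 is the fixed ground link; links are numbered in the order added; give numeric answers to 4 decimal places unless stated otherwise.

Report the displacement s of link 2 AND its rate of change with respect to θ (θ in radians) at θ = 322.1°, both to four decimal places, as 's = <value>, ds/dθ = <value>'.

seg 1 [0°–163.7°] simple-harmonic, h=10: full span → s += 10 → s = 10.0000
seg 2 [163.7°–303.4°] dwell: s stays 10.0000
seg 3 [303.4°–360°] simple-harmonic, h=-10: θ=322.1° here. β=18.7, B=56.6. -10/2·(1 − cos(π·0.3304)) = -2.4601 → s = 7.5399
velocity in seg [303.4°–360°] (simple-harmonic), θ in radians: β = 18.7° = 0.3264 rad, B = 56.6° = 0.9879 rad; ds/dθ = (πh/(2B)) sin(πβ/B) = (π·(-10)/(2·0.9879)) sin(π·0.3304) = -13.696585 mm/rad

s = 7.5399, ds/dθ = -13.6966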